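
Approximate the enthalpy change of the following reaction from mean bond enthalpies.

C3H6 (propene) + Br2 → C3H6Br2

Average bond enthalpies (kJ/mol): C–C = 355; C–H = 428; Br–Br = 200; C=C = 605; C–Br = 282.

Bonds broken (reactants):
  Br–Br: 1 × 200 = 200
  C–C: 1 × 355 = 355
  C–H: 6 × 428 = 2568
  C=C: 1 × 605 = 605
  Σ(broken) = 3728 kJ
Bonds formed (products):
  C–Br: 2 × 282 = 564
  C–C: 2 × 355 = 710
  C–H: 6 × 428 = 2568
  Σ(formed) = 3842 kJ
ΔH = Σ(broken) − Σ(formed) = 3728 − 3842 = −114 kJ

ΔH ≈ −114 kJ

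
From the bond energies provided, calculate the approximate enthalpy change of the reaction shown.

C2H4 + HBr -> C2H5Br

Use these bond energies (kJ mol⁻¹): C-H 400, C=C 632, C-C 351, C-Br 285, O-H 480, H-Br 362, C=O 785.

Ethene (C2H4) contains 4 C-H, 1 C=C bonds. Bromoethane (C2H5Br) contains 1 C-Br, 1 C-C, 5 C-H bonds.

Bonds broken (reactants):
  C-H: 4 × 400 = 1600
  C=C: 1 × 632 = 632
  H-Br: 1 × 362 = 362
  Σ(broken) = 2594 kJ
Bonds formed (products):
  C-Br: 1 × 285 = 285
  C-C: 1 × 351 = 351
  C-H: 5 × 400 = 2000
  Σ(formed) = 2636 kJ
ΔH = Σ(broken) − Σ(formed) = 2594 − 2636 = −42 kJ

ΔH ≈ −42 kJ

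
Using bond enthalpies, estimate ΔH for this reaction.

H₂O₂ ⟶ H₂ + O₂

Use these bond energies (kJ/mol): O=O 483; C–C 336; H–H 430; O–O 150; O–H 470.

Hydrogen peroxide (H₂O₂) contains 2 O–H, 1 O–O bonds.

ΔH ≈ +177 kJ

Bonds broken (reactants):
  O–H: 2 × 470 = 940
  O–O: 1 × 150 = 150
  Σ(broken) = 1090 kJ
Bonds formed (products):
  H–H: 1 × 430 = 430
  O=O: 1 × 483 = 483
  Σ(formed) = 913 kJ
ΔH = Σ(broken) − Σ(formed) = 1090 − 913 = +177 kJ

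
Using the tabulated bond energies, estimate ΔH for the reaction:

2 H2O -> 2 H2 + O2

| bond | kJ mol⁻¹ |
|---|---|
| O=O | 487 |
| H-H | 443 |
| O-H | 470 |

Bonds broken (reactants):
  O-H: 4 × 470 = 1880
  Σ(broken) = 1880 kJ
Bonds formed (products):
  H-H: 2 × 443 = 886
  O=O: 1 × 487 = 487
  Σ(formed) = 1373 kJ
ΔH = Σ(broken) − Σ(formed) = 1880 − 1373 = +507 kJ

ΔH ≈ +507 kJ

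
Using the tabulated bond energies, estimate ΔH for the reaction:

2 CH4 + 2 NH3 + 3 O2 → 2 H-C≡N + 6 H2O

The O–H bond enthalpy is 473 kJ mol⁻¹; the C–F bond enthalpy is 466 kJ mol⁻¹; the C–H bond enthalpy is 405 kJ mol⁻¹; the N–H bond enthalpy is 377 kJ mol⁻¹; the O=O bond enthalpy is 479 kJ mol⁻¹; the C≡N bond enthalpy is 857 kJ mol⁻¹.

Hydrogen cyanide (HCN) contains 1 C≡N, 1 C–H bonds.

ΔH ≈ −1261 kJ

Bonds broken (reactants):
  C–H: 8 × 405 = 3240
  N–H: 6 × 377 = 2262
  O=O: 3 × 479 = 1437
  Σ(broken) = 6939 kJ
Bonds formed (products):
  C≡N: 2 × 857 = 1714
  C–H: 2 × 405 = 810
  O–H: 12 × 473 = 5676
  Σ(formed) = 8200 kJ
ΔH = Σ(broken) − Σ(formed) = 6939 − 8200 = −1261 kJ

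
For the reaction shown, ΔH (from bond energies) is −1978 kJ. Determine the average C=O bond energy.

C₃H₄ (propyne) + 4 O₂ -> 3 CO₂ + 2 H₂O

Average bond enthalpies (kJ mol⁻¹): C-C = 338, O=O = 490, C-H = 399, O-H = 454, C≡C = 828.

Let D be the C=O bond energy.
Σ(broken) = 1×828 + 1×338 + 4×399 + 4×490 = 4722
Σ(formed) = 6×D + 4×454 = 1816 + 6D
ΔH = Σ(broken) − Σ(formed) = (4722) − (1816 + 6D) = +2906 − 6D
Setting this equal to −1978 kJ gives 6D = 4884, so D = 814 kJ/mol.

D(C=O) ≈ 814 kJ/mol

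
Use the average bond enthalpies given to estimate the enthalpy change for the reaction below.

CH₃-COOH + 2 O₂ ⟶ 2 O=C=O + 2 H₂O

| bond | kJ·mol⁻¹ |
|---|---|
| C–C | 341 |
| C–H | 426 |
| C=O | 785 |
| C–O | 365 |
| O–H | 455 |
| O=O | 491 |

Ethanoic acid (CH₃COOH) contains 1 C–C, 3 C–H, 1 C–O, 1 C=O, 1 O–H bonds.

Bonds broken (reactants):
  C–C: 1 × 341 = 341
  C–H: 3 × 426 = 1278
  C–O: 1 × 365 = 365
  C=O: 1 × 785 = 785
  O–H: 1 × 455 = 455
  O=O: 2 × 491 = 982
  Σ(broken) = 4206 kJ
Bonds formed (products):
  C=O: 4 × 785 = 3140
  O–H: 4 × 455 = 1820
  Σ(formed) = 4960 kJ
ΔH = Σ(broken) − Σ(formed) = 4206 − 4960 = −754 kJ

ΔH ≈ −754 kJ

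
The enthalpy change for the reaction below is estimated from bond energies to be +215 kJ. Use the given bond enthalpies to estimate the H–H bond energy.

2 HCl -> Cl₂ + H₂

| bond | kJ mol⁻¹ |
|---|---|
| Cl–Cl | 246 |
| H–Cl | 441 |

D(H–H) ≈ 421 kJ/mol

Let D be the H–H bond energy.
Σ(broken) = 2×441 = 882
Σ(formed) = 1×246 + 1×D = 246 + D
ΔH = Σ(broken) − Σ(formed) = (882) − (246 + D) = +636 − D
Setting this equal to +215 kJ gives D = 421 kJ/mol.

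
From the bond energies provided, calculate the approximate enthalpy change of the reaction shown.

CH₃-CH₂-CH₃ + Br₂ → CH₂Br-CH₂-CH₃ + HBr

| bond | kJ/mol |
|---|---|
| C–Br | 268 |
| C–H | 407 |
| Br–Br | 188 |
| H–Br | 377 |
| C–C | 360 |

Bonds broken (reactants):
  Br–Br: 1 × 188 = 188
  C–C: 2 × 360 = 720
  C–H: 8 × 407 = 3256
  Σ(broken) = 4164 kJ
Bonds formed (products):
  C–Br: 1 × 268 = 268
  C–C: 2 × 360 = 720
  C–H: 7 × 407 = 2849
  H–Br: 1 × 377 = 377
  Σ(formed) = 4214 kJ
ΔH = Σ(broken) − Σ(formed) = 4164 − 4214 = −50 kJ

ΔH ≈ −50 kJ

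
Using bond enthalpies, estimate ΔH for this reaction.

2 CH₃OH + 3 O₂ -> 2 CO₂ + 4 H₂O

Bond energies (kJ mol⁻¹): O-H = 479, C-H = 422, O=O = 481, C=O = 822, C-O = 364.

Bonds broken (reactants):
  C-H: 6 × 422 = 2532
  C-O: 2 × 364 = 728
  O-H: 2 × 479 = 958
  O=O: 3 × 481 = 1443
  Σ(broken) = 5661 kJ
Bonds formed (products):
  C=O: 4 × 822 = 3288
  O-H: 8 × 479 = 3832
  Σ(formed) = 7120 kJ
ΔH = Σ(broken) − Σ(formed) = 5661 − 7120 = −1459 kJ

ΔH ≈ −1459 kJ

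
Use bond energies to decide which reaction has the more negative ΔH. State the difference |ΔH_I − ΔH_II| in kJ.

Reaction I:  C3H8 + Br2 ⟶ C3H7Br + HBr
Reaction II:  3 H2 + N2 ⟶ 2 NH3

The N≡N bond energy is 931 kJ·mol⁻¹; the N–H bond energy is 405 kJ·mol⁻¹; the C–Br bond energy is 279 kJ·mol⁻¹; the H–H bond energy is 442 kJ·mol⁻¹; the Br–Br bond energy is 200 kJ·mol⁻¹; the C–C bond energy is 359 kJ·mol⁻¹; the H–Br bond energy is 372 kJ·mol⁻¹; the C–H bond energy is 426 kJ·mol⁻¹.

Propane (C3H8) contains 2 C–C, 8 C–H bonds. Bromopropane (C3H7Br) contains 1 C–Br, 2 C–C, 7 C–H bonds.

Reaction II, by 148 kJ

Reaction I:
  Bonds broken (reactants):
    Br–Br: 1 × 200 = 200
    C–C: 2 × 359 = 718
    C–H: 8 × 426 = 3408
    Σ(broken) = 4326 kJ
  Bonds formed (products):
    C–Br: 1 × 279 = 279
    C–C: 2 × 359 = 718
    C–H: 7 × 426 = 2982
    H–Br: 1 × 372 = 372
    Σ(formed) = 4351 kJ
  ΔH_I = 4326 − 4351 = −25 kJ
Reaction II:
  Bonds broken (reactants):
    H–H: 3 × 442 = 1326
    N≡N: 1 × 931 = 931
    Σ(broken) = 2257 kJ
  Bonds formed (products):
    N–H: 6 × 405 = 2430
    Σ(formed) = 2430 kJ
  ΔH_II = 2257 − 2430 = −173 kJ
ΔH_I − ΔH_II = +148 kJ, so reaction II has the more negative ΔH; |ΔH_I − ΔH_II| = 148 kJ.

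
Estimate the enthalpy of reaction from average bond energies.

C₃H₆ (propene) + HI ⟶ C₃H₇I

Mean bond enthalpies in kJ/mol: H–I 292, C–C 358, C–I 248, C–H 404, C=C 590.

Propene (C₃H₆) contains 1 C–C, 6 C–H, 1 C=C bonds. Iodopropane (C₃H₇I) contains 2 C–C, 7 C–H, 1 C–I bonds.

Bonds broken (reactants):
  C–C: 1 × 358 = 358
  C–H: 6 × 404 = 2424
  C=C: 1 × 590 = 590
  H–I: 1 × 292 = 292
  Σ(broken) = 3664 kJ
Bonds formed (products):
  C–C: 2 × 358 = 716
  C–H: 7 × 404 = 2828
  C–I: 1 × 248 = 248
  Σ(formed) = 3792 kJ
ΔH = Σ(broken) − Σ(formed) = 3664 − 3792 = −128 kJ

ΔH ≈ −128 kJ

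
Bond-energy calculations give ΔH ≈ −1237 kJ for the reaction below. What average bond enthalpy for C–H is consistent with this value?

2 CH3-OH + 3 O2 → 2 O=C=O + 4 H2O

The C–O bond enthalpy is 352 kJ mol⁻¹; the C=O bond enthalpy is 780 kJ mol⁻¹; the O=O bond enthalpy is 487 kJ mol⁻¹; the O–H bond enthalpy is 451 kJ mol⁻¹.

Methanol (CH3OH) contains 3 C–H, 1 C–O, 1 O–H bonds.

D(C–H) ≈ 404 kJ/mol

Let D be the C–H bond energy.
Σ(broken) = 6×D + 2×352 + 2×451 + 3×487 = 3067 + 6D
Σ(formed) = 4×780 + 8×451 = 6728
ΔH = Σ(broken) − Σ(formed) = (3067 + 6D) − (6728) = −3661 + 6D
Setting this equal to −1237 kJ gives 6D = 2424, so D = 404 kJ/mol.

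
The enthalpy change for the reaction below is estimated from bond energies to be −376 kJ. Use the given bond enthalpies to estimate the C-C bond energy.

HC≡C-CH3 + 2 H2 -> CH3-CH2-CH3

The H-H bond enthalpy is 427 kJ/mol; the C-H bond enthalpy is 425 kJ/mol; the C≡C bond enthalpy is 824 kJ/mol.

Let D be the C-C bond energy.
Σ(broken) = 1×824 + 1×D + 4×425 + 2×427 = 3378 + D
Σ(formed) = 2×D + 8×425 = 3400 + 2D
ΔH = Σ(broken) − Σ(formed) = (3378 + D) − (3400 + 2D) = −22 − D
Setting this equal to −376 kJ gives D = 354 kJ/mol.

D(C-C) ≈ 354 kJ/mol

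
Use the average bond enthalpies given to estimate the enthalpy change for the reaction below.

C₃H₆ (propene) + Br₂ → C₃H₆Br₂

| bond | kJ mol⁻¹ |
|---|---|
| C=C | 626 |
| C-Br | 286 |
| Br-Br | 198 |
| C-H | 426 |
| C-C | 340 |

ΔH ≈ −88 kJ

Bonds broken (reactants):
  Br-Br: 1 × 198 = 198
  C-C: 1 × 340 = 340
  C-H: 6 × 426 = 2556
  C=C: 1 × 626 = 626
  Σ(broken) = 3720 kJ
Bonds formed (products):
  C-Br: 2 × 286 = 572
  C-C: 2 × 340 = 680
  C-H: 6 × 426 = 2556
  Σ(formed) = 3808 kJ
ΔH = Σ(broken) − Σ(formed) = 3720 − 3808 = −88 kJ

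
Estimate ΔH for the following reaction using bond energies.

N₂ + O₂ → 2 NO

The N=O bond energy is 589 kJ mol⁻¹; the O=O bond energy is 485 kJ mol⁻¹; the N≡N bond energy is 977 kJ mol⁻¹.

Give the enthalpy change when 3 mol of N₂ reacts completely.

Bonds broken (reactants):
  N≡N: 1 × 977 = 977
  O=O: 1 × 485 = 485
  Σ(broken) = 1462 kJ
Bonds formed (products):
  N=O: 2 × 589 = 1178
  Σ(formed) = 1178 kJ
ΔH = Σ(broken) − Σ(formed) = 1462 − 1178 = +284 kJ
For 3× the reaction as written: 3 × (+284) = +852 kJ

ΔH = +852 kJ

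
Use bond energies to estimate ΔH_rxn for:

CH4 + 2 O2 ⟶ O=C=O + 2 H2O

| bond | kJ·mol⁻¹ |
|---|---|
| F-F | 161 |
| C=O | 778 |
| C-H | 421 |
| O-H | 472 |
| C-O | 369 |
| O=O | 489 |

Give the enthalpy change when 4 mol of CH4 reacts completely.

ΔH = −3128 kJ

Bonds broken (reactants):
  C-H: 4 × 421 = 1684
  O=O: 2 × 489 = 978
  Σ(broken) = 2662 kJ
Bonds formed (products):
  C=O: 2 × 778 = 1556
  O-H: 4 × 472 = 1888
  Σ(formed) = 3444 kJ
ΔH = Σ(broken) − Σ(formed) = 2662 − 3444 = −782 kJ
For 4× the reaction as written: 4 × (−782) = −3128 kJ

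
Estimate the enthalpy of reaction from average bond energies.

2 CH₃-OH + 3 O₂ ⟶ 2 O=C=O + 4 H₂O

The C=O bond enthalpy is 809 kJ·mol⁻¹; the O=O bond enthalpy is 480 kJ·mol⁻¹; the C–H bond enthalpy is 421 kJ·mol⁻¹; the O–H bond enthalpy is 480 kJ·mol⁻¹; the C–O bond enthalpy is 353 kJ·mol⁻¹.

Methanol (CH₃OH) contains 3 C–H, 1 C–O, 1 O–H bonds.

Bonds broken (reactants):
  C–H: 6 × 421 = 2526
  C–O: 2 × 353 = 706
  O–H: 2 × 480 = 960
  O=O: 3 × 480 = 1440
  Σ(broken) = 5632 kJ
Bonds formed (products):
  C=O: 4 × 809 = 3236
  O–H: 8 × 480 = 3840
  Σ(formed) = 7076 kJ
ΔH = Σ(broken) − Σ(formed) = 5632 − 7076 = −1444 kJ

ΔH ≈ −1444 kJ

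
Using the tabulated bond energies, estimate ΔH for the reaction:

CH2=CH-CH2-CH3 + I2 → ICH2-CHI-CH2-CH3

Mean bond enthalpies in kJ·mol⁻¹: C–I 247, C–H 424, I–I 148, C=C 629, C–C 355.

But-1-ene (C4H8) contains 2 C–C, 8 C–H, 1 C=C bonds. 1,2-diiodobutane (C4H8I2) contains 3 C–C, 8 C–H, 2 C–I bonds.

ΔH ≈ −72 kJ

Bonds broken (reactants):
  C–C: 2 × 355 = 710
  C–H: 8 × 424 = 3392
  C=C: 1 × 629 = 629
  I–I: 1 × 148 = 148
  Σ(broken) = 4879 kJ
Bonds formed (products):
  C–C: 3 × 355 = 1065
  C–H: 8 × 424 = 3392
  C–I: 2 × 247 = 494
  Σ(formed) = 4951 kJ
ΔH = Σ(broken) − Σ(formed) = 4879 − 4951 = −72 kJ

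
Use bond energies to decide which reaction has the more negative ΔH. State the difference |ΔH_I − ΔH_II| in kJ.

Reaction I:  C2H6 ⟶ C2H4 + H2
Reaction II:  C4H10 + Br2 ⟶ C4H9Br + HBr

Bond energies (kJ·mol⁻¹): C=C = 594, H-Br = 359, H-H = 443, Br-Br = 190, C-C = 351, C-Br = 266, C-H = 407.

Reaction I:
  Bonds broken (reactants):
    C-C: 1 × 351 = 351
    C-H: 6 × 407 = 2442
    Σ(broken) = 2793 kJ
  Bonds formed (products):
    C-H: 4 × 407 = 1628
    C=C: 1 × 594 = 594
    H-H: 1 × 443 = 443
    Σ(formed) = 2665 kJ
  ΔH_I = 2793 − 2665 = +128 kJ
Reaction II:
  Bonds broken (reactants):
    Br-Br: 1 × 190 = 190
    C-C: 3 × 351 = 1053
    C-H: 10 × 407 = 4070
    Σ(broken) = 5313 kJ
  Bonds formed (products):
    C-Br: 1 × 266 = 266
    C-C: 3 × 351 = 1053
    C-H: 9 × 407 = 3663
    H-Br: 1 × 359 = 359
    Σ(formed) = 5341 kJ
  ΔH_II = 5313 − 5341 = −28 kJ
ΔH_I − ΔH_II = +156 kJ, so reaction II has the more negative ΔH; |ΔH_I − ΔH_II| = 156 kJ.

Reaction II, by 156 kJ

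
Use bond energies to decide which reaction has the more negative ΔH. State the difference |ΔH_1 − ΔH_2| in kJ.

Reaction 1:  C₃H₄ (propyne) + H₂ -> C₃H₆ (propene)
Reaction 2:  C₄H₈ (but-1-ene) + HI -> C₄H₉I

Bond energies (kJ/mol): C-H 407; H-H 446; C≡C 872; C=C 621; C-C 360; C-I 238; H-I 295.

Reaction 1:
  Bonds broken (reactants):
    C≡C: 1 × 872 = 872
    C-C: 1 × 360 = 360
    C-H: 4 × 407 = 1628
    H-H: 1 × 446 = 446
    Σ(broken) = 3306 kJ
  Bonds formed (products):
    C-C: 1 × 360 = 360
    C-H: 6 × 407 = 2442
    C=C: 1 × 621 = 621
    Σ(formed) = 3423 kJ
  ΔH_1 = 3306 − 3423 = −117 kJ
Reaction 2:
  Bonds broken (reactants):
    C-C: 2 × 360 = 720
    C-H: 8 × 407 = 3256
    C=C: 1 × 621 = 621
    H-I: 1 × 295 = 295
    Σ(broken) = 4892 kJ
  Bonds formed (products):
    C-C: 3 × 360 = 1080
    C-H: 9 × 407 = 3663
    C-I: 1 × 238 = 238
    Σ(formed) = 4981 kJ
  ΔH_2 = 4892 − 4981 = −89 kJ
ΔH_1 − ΔH_2 = −28 kJ, so reaction 1 has the more negative ΔH; |ΔH_1 − ΔH_2| = 28 kJ.

Reaction 1, by 28 kJ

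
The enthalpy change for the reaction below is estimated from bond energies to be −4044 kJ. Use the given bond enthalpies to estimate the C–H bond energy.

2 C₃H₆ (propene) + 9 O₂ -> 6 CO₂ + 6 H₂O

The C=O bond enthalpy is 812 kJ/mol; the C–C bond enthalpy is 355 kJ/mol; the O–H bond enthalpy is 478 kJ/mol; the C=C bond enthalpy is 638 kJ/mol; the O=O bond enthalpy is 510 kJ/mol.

D(C–H) ≈ 405 kJ/mol

Let D be the C–H bond energy.
Σ(broken) = 2×355 + 12×D + 2×638 + 9×510 = 6576 + 12D
Σ(formed) = 12×812 + 12×478 = 15480
ΔH = Σ(broken) − Σ(formed) = (6576 + 12D) − (15480) = −8904 + 12D
Setting this equal to −4044 kJ gives 12D = 4860, so D = 405 kJ/mol.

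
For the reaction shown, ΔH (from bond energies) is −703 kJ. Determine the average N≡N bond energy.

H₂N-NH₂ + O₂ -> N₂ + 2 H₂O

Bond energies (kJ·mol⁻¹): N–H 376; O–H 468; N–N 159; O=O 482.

Let D be the N≡N bond energy.
Σ(broken) = 4×376 + 1×159 + 1×482 = 2145
Σ(formed) = 1×D + 4×468 = 1872 + D
ΔH = Σ(broken) − Σ(formed) = (2145) − (1872 + D) = +273 − D
Setting this equal to −703 kJ gives D = 976 kJ/mol.

D(N≡N) ≈ 976 kJ/mol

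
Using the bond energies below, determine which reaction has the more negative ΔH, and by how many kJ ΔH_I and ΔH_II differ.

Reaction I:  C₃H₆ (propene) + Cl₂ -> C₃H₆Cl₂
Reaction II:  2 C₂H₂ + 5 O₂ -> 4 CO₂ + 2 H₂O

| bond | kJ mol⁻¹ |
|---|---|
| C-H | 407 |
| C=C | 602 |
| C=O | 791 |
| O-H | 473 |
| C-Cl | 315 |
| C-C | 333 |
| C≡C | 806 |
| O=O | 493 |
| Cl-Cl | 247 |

Reaction II, by 2401 kJ

Reaction I:
  Bonds broken (reactants):
    C-C: 1 × 333 = 333
    C-H: 6 × 407 = 2442
    C=C: 1 × 602 = 602
    Cl-Cl: 1 × 247 = 247
    Σ(broken) = 3624 kJ
  Bonds formed (products):
    C-C: 2 × 333 = 666
    C-Cl: 2 × 315 = 630
    C-H: 6 × 407 = 2442
    Σ(formed) = 3738 kJ
  ΔH_I = 3624 − 3738 = −114 kJ
Reaction II:
  Bonds broken (reactants):
    C≡C: 2 × 806 = 1612
    C-H: 4 × 407 = 1628
    O=O: 5 × 493 = 2465
    Σ(broken) = 5705 kJ
  Bonds formed (products):
    C=O: 8 × 791 = 6328
    O-H: 4 × 473 = 1892
    Σ(formed) = 8220 kJ
  ΔH_II = 5705 − 8220 = −2515 kJ
ΔH_I − ΔH_II = +2401 kJ, so reaction II has the more negative ΔH; |ΔH_I − ΔH_II| = 2401 kJ.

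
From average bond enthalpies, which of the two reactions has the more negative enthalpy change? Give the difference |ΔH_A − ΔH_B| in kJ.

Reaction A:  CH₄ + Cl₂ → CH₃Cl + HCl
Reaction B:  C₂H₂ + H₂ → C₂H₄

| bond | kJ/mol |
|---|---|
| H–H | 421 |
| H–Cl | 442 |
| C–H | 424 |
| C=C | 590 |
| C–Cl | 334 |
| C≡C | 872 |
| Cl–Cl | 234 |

Reaction A:
  Bonds broken (reactants):
    C–H: 4 × 424 = 1696
    Cl–Cl: 1 × 234 = 234
    Σ(broken) = 1930 kJ
  Bonds formed (products):
    C–Cl: 1 × 334 = 334
    C–H: 3 × 424 = 1272
    H–Cl: 1 × 442 = 442
    Σ(formed) = 2048 kJ
  ΔH_A = 1930 − 2048 = −118 kJ
Reaction B:
  Bonds broken (reactants):
    C≡C: 1 × 872 = 872
    C–H: 2 × 424 = 848
    H–H: 1 × 421 = 421
    Σ(broken) = 2141 kJ
  Bonds formed (products):
    C–H: 4 × 424 = 1696
    C=C: 1 × 590 = 590
    Σ(formed) = 2286 kJ
  ΔH_B = 2141 − 2286 = −145 kJ
ΔH_A − ΔH_B = +27 kJ, so reaction B has the more negative ΔH; |ΔH_A − ΔH_B| = 27 kJ.

Reaction B, by 27 kJ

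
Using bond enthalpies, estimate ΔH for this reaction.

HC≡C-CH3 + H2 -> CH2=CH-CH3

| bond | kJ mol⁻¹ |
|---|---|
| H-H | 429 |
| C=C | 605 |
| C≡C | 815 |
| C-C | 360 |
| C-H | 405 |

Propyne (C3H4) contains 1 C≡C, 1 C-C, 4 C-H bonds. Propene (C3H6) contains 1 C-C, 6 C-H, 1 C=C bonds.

Bonds broken (reactants):
  C≡C: 1 × 815 = 815
  C-C: 1 × 360 = 360
  C-H: 4 × 405 = 1620
  H-H: 1 × 429 = 429
  Σ(broken) = 3224 kJ
Bonds formed (products):
  C-C: 1 × 360 = 360
  C-H: 6 × 405 = 2430
  C=C: 1 × 605 = 605
  Σ(formed) = 3395 kJ
ΔH = Σ(broken) − Σ(formed) = 3224 − 3395 = −171 kJ

ΔH ≈ −171 kJ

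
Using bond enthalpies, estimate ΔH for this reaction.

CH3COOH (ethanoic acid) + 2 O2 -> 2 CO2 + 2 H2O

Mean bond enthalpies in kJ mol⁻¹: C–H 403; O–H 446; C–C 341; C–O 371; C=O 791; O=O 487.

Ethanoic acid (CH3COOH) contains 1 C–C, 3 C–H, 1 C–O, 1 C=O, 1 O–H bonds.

Bonds broken (reactants):
  C–C: 1 × 341 = 341
  C–H: 3 × 403 = 1209
  C–O: 1 × 371 = 371
  C=O: 1 × 791 = 791
  O–H: 1 × 446 = 446
  O=O: 2 × 487 = 974
  Σ(broken) = 4132 kJ
Bonds formed (products):
  C=O: 4 × 791 = 3164
  O–H: 4 × 446 = 1784
  Σ(formed) = 4948 kJ
ΔH = Σ(broken) − Σ(formed) = 4132 − 4948 = −816 kJ

ΔH ≈ −816 kJ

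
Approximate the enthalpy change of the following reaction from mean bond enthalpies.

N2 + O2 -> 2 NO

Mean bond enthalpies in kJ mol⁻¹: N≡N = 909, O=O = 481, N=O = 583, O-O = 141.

ΔH ≈ +224 kJ

Bonds broken (reactants):
  N≡N: 1 × 909 = 909
  O=O: 1 × 481 = 481
  Σ(broken) = 1390 kJ
Bonds formed (products):
  N=O: 2 × 583 = 1166
  Σ(formed) = 1166 kJ
ΔH = Σ(broken) − Σ(formed) = 1390 − 1166 = +224 kJ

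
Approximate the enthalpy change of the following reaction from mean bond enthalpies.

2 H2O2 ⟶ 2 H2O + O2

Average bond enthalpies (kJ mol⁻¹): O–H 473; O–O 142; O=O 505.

Bonds broken (reactants):
  O–H: 4 × 473 = 1892
  O–O: 2 × 142 = 284
  Σ(broken) = 2176 kJ
Bonds formed (products):
  O–H: 4 × 473 = 1892
  O=O: 1 × 505 = 505
  Σ(formed) = 2397 kJ
ΔH = Σ(broken) − Σ(formed) = 2176 − 2397 = −221 kJ

ΔH ≈ −221 kJ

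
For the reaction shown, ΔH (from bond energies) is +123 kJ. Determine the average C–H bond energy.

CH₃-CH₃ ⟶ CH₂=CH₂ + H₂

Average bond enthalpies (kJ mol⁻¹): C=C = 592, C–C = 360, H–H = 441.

D(C–H) ≈ 398 kJ/mol

Let D be the C–H bond energy.
Σ(broken) = 1×360 + 6×D = 360 + 6D
Σ(formed) = 4×D + 1×592 + 1×441 = 1033 + 4D
ΔH = Σ(broken) − Σ(formed) = (360 + 6D) − (1033 + 4D) = −673 + 2D
Setting this equal to +123 kJ gives 2D = 796, so D = 398 kJ/mol.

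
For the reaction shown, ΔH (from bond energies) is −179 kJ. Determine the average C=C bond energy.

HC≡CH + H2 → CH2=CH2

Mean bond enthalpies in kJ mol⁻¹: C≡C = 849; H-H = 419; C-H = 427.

D(C=C) ≈ 593 kJ/mol

Let D be the C=C bond energy.
Σ(broken) = 1×849 + 2×427 + 1×419 = 2122
Σ(formed) = 4×427 + 1×D = 1708 + D
ΔH = Σ(broken) − Σ(formed) = (2122) − (1708 + D) = +414 − D
Setting this equal to −179 kJ gives D = 593 kJ/mol.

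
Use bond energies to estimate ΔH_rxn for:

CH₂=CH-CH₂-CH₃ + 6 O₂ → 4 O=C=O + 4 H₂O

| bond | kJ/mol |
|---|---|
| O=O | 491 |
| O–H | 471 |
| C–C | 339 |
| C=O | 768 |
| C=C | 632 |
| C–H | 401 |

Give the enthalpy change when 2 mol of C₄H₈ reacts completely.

Bonds broken (reactants):
  C–C: 2 × 339 = 678
  C–H: 8 × 401 = 3208
  C=C: 1 × 632 = 632
  O=O: 6 × 491 = 2946
  Σ(broken) = 7464 kJ
Bonds formed (products):
  C=O: 8 × 768 = 6144
  O–H: 8 × 471 = 3768
  Σ(formed) = 9912 kJ
ΔH = Σ(broken) − Σ(formed) = 7464 − 9912 = −2448 kJ
For 2× the reaction as written: 2 × (−2448) = −4896 kJ

ΔH = −4896 kJ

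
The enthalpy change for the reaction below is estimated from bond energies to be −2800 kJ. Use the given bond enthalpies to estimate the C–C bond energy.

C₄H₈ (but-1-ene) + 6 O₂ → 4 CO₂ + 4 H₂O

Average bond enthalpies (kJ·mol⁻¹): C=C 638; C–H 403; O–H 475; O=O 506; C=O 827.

D(C–C) ≈ 359 kJ/mol

Let D be the C–C bond energy.
Σ(broken) = 2×D + 8×403 + 1×638 + 6×506 = 6898 + 2D
Σ(formed) = 8×827 + 8×475 = 10416
ΔH = Σ(broken) − Σ(formed) = (6898 + 2D) − (10416) = −3518 + 2D
Setting this equal to −2800 kJ gives 2D = 718, so D = 359 kJ/mol.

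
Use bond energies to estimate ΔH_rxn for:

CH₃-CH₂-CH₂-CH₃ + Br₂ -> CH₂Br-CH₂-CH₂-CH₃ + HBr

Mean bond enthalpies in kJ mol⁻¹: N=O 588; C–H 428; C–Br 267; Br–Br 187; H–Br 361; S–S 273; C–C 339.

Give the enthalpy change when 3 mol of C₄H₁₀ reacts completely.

Bonds broken (reactants):
  Br–Br: 1 × 187 = 187
  C–C: 3 × 339 = 1017
  C–H: 10 × 428 = 4280
  Σ(broken) = 5484 kJ
Bonds formed (products):
  C–Br: 1 × 267 = 267
  C–C: 3 × 339 = 1017
  C–H: 9 × 428 = 3852
  H–Br: 1 × 361 = 361
  Σ(formed) = 5497 kJ
ΔH = Σ(broken) − Σ(formed) = 5484 − 5497 = −13 kJ
For 3× the reaction as written: 3 × (−13) = −39 kJ

ΔH = −39 kJ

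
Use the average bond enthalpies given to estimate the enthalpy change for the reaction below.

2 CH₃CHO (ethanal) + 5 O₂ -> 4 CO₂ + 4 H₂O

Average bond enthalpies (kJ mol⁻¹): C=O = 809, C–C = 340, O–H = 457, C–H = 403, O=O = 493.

Bonds broken (reactants):
  C–C: 2 × 340 = 680
  C–H: 8 × 403 = 3224
  C=O: 2 × 809 = 1618
  O=O: 5 × 493 = 2465
  Σ(broken) = 7987 kJ
Bonds formed (products):
  C=O: 8 × 809 = 6472
  O–H: 8 × 457 = 3656
  Σ(formed) = 10128 kJ
ΔH = Σ(broken) − Σ(formed) = 7987 − 10128 = −2141 kJ

ΔH ≈ −2141 kJ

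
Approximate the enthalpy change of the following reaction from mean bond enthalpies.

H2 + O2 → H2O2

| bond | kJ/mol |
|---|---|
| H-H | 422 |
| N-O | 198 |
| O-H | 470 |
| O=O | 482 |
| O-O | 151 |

Bonds broken (reactants):
  H-H: 1 × 422 = 422
  O=O: 1 × 482 = 482
  Σ(broken) = 904 kJ
Bonds formed (products):
  O-H: 2 × 470 = 940
  O-O: 1 × 151 = 151
  Σ(formed) = 1091 kJ
ΔH = Σ(broken) − Σ(formed) = 904 − 1091 = −187 kJ

ΔH ≈ −187 kJ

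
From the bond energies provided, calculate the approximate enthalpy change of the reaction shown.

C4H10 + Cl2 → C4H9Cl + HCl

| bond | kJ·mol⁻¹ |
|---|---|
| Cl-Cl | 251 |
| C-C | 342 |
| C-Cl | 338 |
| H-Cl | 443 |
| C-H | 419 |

ΔH ≈ −111 kJ

Bonds broken (reactants):
  C-C: 3 × 342 = 1026
  C-H: 10 × 419 = 4190
  Cl-Cl: 1 × 251 = 251
  Σ(broken) = 5467 kJ
Bonds formed (products):
  C-C: 3 × 342 = 1026
  C-Cl: 1 × 338 = 338
  C-H: 9 × 419 = 3771
  H-Cl: 1 × 443 = 443
  Σ(formed) = 5578 kJ
ΔH = Σ(broken) − Σ(formed) = 5467 − 5578 = −111 kJ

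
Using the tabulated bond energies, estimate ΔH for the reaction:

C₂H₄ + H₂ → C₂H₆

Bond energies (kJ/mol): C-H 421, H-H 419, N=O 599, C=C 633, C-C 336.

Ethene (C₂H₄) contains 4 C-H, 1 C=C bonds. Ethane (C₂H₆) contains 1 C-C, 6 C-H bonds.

Bonds broken (reactants):
  C-H: 4 × 421 = 1684
  C=C: 1 × 633 = 633
  H-H: 1 × 419 = 419
  Σ(broken) = 2736 kJ
Bonds formed (products):
  C-C: 1 × 336 = 336
  C-H: 6 × 421 = 2526
  Σ(formed) = 2862 kJ
ΔH = Σ(broken) − Σ(formed) = 2736 − 2862 = −126 kJ

ΔH ≈ −126 kJ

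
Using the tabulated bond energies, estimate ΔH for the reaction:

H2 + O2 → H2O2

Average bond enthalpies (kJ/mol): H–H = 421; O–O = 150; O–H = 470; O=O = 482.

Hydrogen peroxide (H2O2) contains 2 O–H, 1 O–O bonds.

ΔH ≈ −187 kJ

Bonds broken (reactants):
  H–H: 1 × 421 = 421
  O=O: 1 × 482 = 482
  Σ(broken) = 903 kJ
Bonds formed (products):
  O–H: 2 × 470 = 940
  O–O: 1 × 150 = 150
  Σ(formed) = 1090 kJ
ΔH = Σ(broken) − Σ(formed) = 903 − 1090 = −187 kJ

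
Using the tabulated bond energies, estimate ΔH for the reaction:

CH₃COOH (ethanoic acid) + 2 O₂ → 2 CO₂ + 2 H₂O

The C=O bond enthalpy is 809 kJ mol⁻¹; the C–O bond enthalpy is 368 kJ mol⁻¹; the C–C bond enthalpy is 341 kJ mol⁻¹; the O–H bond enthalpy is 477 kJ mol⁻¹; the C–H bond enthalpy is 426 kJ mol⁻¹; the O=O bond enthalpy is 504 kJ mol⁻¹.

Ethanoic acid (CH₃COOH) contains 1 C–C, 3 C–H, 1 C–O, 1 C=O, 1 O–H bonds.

Bonds broken (reactants):
  C–C: 1 × 341 = 341
  C–H: 3 × 426 = 1278
  C–O: 1 × 368 = 368
  C=O: 1 × 809 = 809
  O–H: 1 × 477 = 477
  O=O: 2 × 504 = 1008
  Σ(broken) = 4281 kJ
Bonds formed (products):
  C=O: 4 × 809 = 3236
  O–H: 4 × 477 = 1908
  Σ(formed) = 5144 kJ
ΔH = Σ(broken) − Σ(formed) = 4281 − 5144 = −863 kJ

ΔH ≈ −863 kJ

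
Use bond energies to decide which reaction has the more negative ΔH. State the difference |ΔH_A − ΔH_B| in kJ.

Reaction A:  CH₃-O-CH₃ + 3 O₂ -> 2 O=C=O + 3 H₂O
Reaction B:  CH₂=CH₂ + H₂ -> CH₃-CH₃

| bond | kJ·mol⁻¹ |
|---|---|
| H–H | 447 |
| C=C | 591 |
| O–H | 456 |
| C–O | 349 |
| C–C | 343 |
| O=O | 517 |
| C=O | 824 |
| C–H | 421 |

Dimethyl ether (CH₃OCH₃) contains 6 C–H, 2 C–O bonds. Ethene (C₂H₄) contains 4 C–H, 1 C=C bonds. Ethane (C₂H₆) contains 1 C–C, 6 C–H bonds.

Reaction A, by 1110 kJ

Reaction A:
  Bonds broken (reactants):
    C–H: 6 × 421 = 2526
    C–O: 2 × 349 = 698
    O=O: 3 × 517 = 1551
    Σ(broken) = 4775 kJ
  Bonds formed (products):
    C=O: 4 × 824 = 3296
    O–H: 6 × 456 = 2736
    Σ(formed) = 6032 kJ
  ΔH_A = 4775 − 6032 = −1257 kJ
Reaction B:
  Bonds broken (reactants):
    C–H: 4 × 421 = 1684
    C=C: 1 × 591 = 591
    H–H: 1 × 447 = 447
    Σ(broken) = 2722 kJ
  Bonds formed (products):
    C–C: 1 × 343 = 343
    C–H: 6 × 421 = 2526
    Σ(formed) = 2869 kJ
  ΔH_B = 2722 − 2869 = −147 kJ
ΔH_A − ΔH_B = −1110 kJ, so reaction A has the more negative ΔH; |ΔH_A − ΔH_B| = 1110 kJ.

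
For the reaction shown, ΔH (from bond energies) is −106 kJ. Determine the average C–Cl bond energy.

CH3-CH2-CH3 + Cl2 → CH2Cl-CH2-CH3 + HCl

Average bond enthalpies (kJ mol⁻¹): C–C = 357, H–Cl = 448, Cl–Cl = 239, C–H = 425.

Let D be the C–Cl bond energy.
Σ(broken) = 2×357 + 8×425 + 1×239 = 4353
Σ(formed) = 2×357 + 1×D + 7×425 + 1×448 = 4137 + D
ΔH = Σ(broken) − Σ(formed) = (4353) − (4137 + D) = +216 − D
Setting this equal to −106 kJ gives D = 322 kJ/mol.

D(C–Cl) ≈ 322 kJ/mol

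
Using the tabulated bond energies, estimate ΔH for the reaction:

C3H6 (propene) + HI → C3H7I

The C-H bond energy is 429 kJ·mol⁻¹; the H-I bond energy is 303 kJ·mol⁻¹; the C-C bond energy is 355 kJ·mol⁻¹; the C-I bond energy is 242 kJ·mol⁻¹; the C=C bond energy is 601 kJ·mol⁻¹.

Bonds broken (reactants):
  C-C: 1 × 355 = 355
  C-H: 6 × 429 = 2574
  C=C: 1 × 601 = 601
  H-I: 1 × 303 = 303
  Σ(broken) = 3833 kJ
Bonds formed (products):
  C-C: 2 × 355 = 710
  C-H: 7 × 429 = 3003
  C-I: 1 × 242 = 242
  Σ(formed) = 3955 kJ
ΔH = Σ(broken) − Σ(formed) = 3833 − 3955 = −122 kJ

ΔH ≈ −122 kJ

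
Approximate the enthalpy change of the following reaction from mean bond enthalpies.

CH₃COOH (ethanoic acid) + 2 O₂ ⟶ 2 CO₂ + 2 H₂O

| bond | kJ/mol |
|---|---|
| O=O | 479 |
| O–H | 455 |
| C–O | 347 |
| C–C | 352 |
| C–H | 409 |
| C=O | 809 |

ΔH ≈ −908 kJ

Bonds broken (reactants):
  C–C: 1 × 352 = 352
  C–H: 3 × 409 = 1227
  C–O: 1 × 347 = 347
  C=O: 1 × 809 = 809
  O–H: 1 × 455 = 455
  O=O: 2 × 479 = 958
  Σ(broken) = 4148 kJ
Bonds formed (products):
  C=O: 4 × 809 = 3236
  O–H: 4 × 455 = 1820
  Σ(formed) = 5056 kJ
ΔH = Σ(broken) − Σ(formed) = 4148 − 5056 = −908 kJ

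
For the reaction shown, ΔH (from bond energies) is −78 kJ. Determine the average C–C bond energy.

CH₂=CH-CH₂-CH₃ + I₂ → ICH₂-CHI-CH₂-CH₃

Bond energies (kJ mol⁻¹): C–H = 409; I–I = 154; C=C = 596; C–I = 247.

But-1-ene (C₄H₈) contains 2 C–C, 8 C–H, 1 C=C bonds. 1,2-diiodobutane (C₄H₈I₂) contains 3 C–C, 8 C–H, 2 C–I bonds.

Let D be the C–C bond energy.
Σ(broken) = 2×D + 8×409 + 1×596 + 1×154 = 4022 + 2D
Σ(formed) = 3×D + 8×409 + 2×247 = 3766 + 3D
ΔH = Σ(broken) − Σ(formed) = (4022 + 2D) − (3766 + 3D) = +256 − D
Setting this equal to −78 kJ gives D = 334 kJ/mol.

D(C–C) ≈ 334 kJ/mol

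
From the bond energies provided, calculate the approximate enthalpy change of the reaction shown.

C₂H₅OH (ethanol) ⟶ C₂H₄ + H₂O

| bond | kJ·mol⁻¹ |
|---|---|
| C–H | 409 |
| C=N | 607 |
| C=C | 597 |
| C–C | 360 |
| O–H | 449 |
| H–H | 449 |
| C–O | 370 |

ΔH ≈ +93 kJ

Bonds broken (reactants):
  C–C: 1 × 360 = 360
  C–H: 5 × 409 = 2045
  C–O: 1 × 370 = 370
  O–H: 1 × 449 = 449
  Σ(broken) = 3224 kJ
Bonds formed (products):
  C–H: 4 × 409 = 1636
  C=C: 1 × 597 = 597
  O–H: 2 × 449 = 898
  Σ(formed) = 3131 kJ
ΔH = Σ(broken) − Σ(formed) = 3224 − 3131 = +93 kJ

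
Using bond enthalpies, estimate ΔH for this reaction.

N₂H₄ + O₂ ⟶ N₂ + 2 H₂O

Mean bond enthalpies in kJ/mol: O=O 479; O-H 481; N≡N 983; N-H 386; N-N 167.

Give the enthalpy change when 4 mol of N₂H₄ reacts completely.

Bonds broken (reactants):
  N-H: 4 × 386 = 1544
  N-N: 1 × 167 = 167
  O=O: 1 × 479 = 479
  Σ(broken) = 2190 kJ
Bonds formed (products):
  N≡N: 1 × 983 = 983
  O-H: 4 × 481 = 1924
  Σ(formed) = 2907 kJ
ΔH = Σ(broken) − Σ(formed) = 2190 − 2907 = −717 kJ
For 4× the reaction as written: 4 × (−717) = −2868 kJ

ΔH = −2868 kJ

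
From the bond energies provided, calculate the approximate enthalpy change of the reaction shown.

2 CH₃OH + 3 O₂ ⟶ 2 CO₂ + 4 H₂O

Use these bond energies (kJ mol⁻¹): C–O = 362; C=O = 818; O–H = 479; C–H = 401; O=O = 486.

ΔH ≈ −1558 kJ

Bonds broken (reactants):
  C–H: 6 × 401 = 2406
  C–O: 2 × 362 = 724
  O–H: 2 × 479 = 958
  O=O: 3 × 486 = 1458
  Σ(broken) = 5546 kJ
Bonds formed (products):
  C=O: 4 × 818 = 3272
  O–H: 8 × 479 = 3832
  Σ(formed) = 7104 kJ
ΔH = Σ(broken) − Σ(formed) = 5546 − 7104 = −1558 kJ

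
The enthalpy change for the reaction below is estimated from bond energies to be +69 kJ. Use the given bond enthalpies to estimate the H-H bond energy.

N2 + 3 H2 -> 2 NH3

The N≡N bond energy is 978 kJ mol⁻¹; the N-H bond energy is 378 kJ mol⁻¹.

Let D be the H-H bond energy.
Σ(broken) = 3×D + 1×978 = 978 + 3D
Σ(formed) = 6×378 = 2268
ΔH = Σ(broken) − Σ(formed) = (978 + 3D) − (2268) = −1290 + 3D
Setting this equal to +69 kJ gives 3D = 1359, so D = 453 kJ/mol.

D(H-H) ≈ 453 kJ/mol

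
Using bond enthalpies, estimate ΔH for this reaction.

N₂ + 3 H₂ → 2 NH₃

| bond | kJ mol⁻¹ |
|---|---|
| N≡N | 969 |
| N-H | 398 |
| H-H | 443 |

Bonds broken (reactants):
  H-H: 3 × 443 = 1329
  N≡N: 1 × 969 = 969
  Σ(broken) = 2298 kJ
Bonds formed (products):
  N-H: 6 × 398 = 2388
  Σ(formed) = 2388 kJ
ΔH = Σ(broken) − Σ(formed) = 2298 − 2388 = −90 kJ

ΔH ≈ −90 kJ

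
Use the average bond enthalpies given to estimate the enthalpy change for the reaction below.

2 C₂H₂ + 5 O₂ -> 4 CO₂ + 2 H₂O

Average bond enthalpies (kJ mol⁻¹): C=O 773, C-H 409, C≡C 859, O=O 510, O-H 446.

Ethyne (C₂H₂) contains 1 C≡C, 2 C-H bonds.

ΔH ≈ −2064 kJ

Bonds broken (reactants):
  C≡C: 2 × 859 = 1718
  C-H: 4 × 409 = 1636
  O=O: 5 × 510 = 2550
  Σ(broken) = 5904 kJ
Bonds formed (products):
  C=O: 8 × 773 = 6184
  O-H: 4 × 446 = 1784
  Σ(formed) = 7968 kJ
ΔH = Σ(broken) − Σ(formed) = 5904 − 7968 = −2064 kJ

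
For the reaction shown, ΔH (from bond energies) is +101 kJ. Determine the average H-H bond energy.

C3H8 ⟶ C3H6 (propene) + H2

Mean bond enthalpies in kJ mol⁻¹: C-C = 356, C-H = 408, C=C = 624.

D(H-H) ≈ 447 kJ/mol

Let D be the H-H bond energy.
Σ(broken) = 2×356 + 8×408 = 3976
Σ(formed) = 1×356 + 6×408 + 1×624 + 1×D = 3428 + D
ΔH = Σ(broken) − Σ(formed) = (3976) − (3428 + D) = +548 − D
Setting this equal to +101 kJ gives D = 447 kJ/mol.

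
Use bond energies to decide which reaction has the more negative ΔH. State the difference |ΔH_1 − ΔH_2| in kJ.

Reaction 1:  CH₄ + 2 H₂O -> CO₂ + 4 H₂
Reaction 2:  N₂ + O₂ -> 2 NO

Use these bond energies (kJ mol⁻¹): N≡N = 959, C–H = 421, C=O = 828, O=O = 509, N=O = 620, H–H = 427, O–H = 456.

Reaction 1:
  Bonds broken (reactants):
    C–H: 4 × 421 = 1684
    O–H: 4 × 456 = 1824
    Σ(broken) = 3508 kJ
  Bonds formed (products):
    C=O: 2 × 828 = 1656
    H–H: 4 × 427 = 1708
    Σ(formed) = 3364 kJ
  ΔH_1 = 3508 − 3364 = +144 kJ
Reaction 2:
  Bonds broken (reactants):
    N≡N: 1 × 959 = 959
    O=O: 1 × 509 = 509
    Σ(broken) = 1468 kJ
  Bonds formed (products):
    N=O: 2 × 620 = 1240
    Σ(formed) = 1240 kJ
  ΔH_2 = 1468 − 1240 = +228 kJ
ΔH_1 − ΔH_2 = −84 kJ, so reaction 1 has the more negative ΔH; |ΔH_1 − ΔH_2| = 84 kJ.

Reaction 1, by 84 kJ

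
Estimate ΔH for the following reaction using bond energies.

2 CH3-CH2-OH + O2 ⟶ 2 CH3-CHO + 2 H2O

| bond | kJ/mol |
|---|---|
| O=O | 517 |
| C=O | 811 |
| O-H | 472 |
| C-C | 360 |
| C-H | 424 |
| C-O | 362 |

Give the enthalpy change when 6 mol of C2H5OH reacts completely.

ΔH = −1431 kJ

Bonds broken (reactants):
  C-C: 2 × 360 = 720
  C-H: 10 × 424 = 4240
  C-O: 2 × 362 = 724
  O-H: 2 × 472 = 944
  O=O: 1 × 517 = 517
  Σ(broken) = 7145 kJ
Bonds formed (products):
  C-C: 2 × 360 = 720
  C-H: 8 × 424 = 3392
  C=O: 2 × 811 = 1622
  O-H: 4 × 472 = 1888
  Σ(formed) = 7622 kJ
ΔH = Σ(broken) − Σ(formed) = 7145 − 7622 = −477 kJ
For 3× the reaction as written: 3 × (−477) = −1431 kJ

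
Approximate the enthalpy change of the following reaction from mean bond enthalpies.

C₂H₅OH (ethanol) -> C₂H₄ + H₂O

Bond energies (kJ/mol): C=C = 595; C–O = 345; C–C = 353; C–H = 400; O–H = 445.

Bonds broken (reactants):
  C–C: 1 × 353 = 353
  C–H: 5 × 400 = 2000
  C–O: 1 × 345 = 345
  O–H: 1 × 445 = 445
  Σ(broken) = 3143 kJ
Bonds formed (products):
  C–H: 4 × 400 = 1600
  C=C: 1 × 595 = 595
  O–H: 2 × 445 = 890
  Σ(formed) = 3085 kJ
ΔH = Σ(broken) − Σ(formed) = 3143 − 3085 = +58 kJ

ΔH ≈ +58 kJ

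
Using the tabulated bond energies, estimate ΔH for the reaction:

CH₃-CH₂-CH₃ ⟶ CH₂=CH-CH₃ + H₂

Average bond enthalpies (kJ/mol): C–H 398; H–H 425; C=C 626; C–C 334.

ΔH ≈ +79 kJ

Bonds broken (reactants):
  C–C: 2 × 334 = 668
  C–H: 8 × 398 = 3184
  Σ(broken) = 3852 kJ
Bonds formed (products):
  C–C: 1 × 334 = 334
  C–H: 6 × 398 = 2388
  C=C: 1 × 626 = 626
  H–H: 1 × 425 = 425
  Σ(formed) = 3773 kJ
ΔH = Σ(broken) − Σ(formed) = 3852 − 3773 = +79 kJ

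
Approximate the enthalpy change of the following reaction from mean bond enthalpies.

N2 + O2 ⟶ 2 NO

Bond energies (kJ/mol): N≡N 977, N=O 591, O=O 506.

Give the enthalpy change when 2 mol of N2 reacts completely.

ΔH = +602 kJ

Bonds broken (reactants):
  N≡N: 1 × 977 = 977
  O=O: 1 × 506 = 506
  Σ(broken) = 1483 kJ
Bonds formed (products):
  N=O: 2 × 591 = 1182
  Σ(formed) = 1182 kJ
ΔH = Σ(broken) − Σ(formed) = 1483 − 1182 = +301 kJ
For 2× the reaction as written: 2 × (+301) = +602 kJ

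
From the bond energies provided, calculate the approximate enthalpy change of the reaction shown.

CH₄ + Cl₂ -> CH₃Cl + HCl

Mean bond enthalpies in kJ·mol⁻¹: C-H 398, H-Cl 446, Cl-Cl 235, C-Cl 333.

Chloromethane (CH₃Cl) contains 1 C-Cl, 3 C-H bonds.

Bonds broken (reactants):
  C-H: 4 × 398 = 1592
  Cl-Cl: 1 × 235 = 235
  Σ(broken) = 1827 kJ
Bonds formed (products):
  C-Cl: 1 × 333 = 333
  C-H: 3 × 398 = 1194
  H-Cl: 1 × 446 = 446
  Σ(formed) = 1973 kJ
ΔH = Σ(broken) − Σ(formed) = 1827 − 1973 = −146 kJ

ΔH ≈ −146 kJ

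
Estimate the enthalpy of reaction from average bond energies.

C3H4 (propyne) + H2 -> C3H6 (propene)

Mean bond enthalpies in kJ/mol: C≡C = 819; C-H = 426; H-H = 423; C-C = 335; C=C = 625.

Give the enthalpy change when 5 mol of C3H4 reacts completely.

ΔH = −1175 kJ

Bonds broken (reactants):
  C≡C: 1 × 819 = 819
  C-C: 1 × 335 = 335
  C-H: 4 × 426 = 1704
  H-H: 1 × 423 = 423
  Σ(broken) = 3281 kJ
Bonds formed (products):
  C-C: 1 × 335 = 335
  C-H: 6 × 426 = 2556
  C=C: 1 × 625 = 625
  Σ(formed) = 3516 kJ
ΔH = Σ(broken) − Σ(formed) = 3281 − 3516 = −235 kJ
For 5× the reaction as written: 5 × (−235) = −1175 kJ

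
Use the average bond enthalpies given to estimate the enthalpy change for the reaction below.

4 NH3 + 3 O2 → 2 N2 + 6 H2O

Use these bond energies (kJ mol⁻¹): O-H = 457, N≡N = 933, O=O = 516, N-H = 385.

Bonds broken (reactants):
  N-H: 12 × 385 = 4620
  O=O: 3 × 516 = 1548
  Σ(broken) = 6168 kJ
Bonds formed (products):
  N≡N: 2 × 933 = 1866
  O-H: 12 × 457 = 5484
  Σ(formed) = 7350 kJ
ΔH = Σ(broken) − Σ(formed) = 6168 − 7350 = −1182 kJ

ΔH ≈ −1182 kJ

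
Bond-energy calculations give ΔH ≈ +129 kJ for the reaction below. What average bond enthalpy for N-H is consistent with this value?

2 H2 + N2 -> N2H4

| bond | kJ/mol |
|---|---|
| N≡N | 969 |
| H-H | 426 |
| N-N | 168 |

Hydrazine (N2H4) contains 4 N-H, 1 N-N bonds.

Let D be the N-H bond energy.
Σ(broken) = 2×426 + 1×969 = 1821
Σ(formed) = 4×D + 1×168 = 168 + 4D
ΔH = Σ(broken) − Σ(formed) = (1821) − (168 + 4D) = +1653 − 4D
Setting this equal to +129 kJ gives 4D = 1524, so D = 381 kJ/mol.

D(N-H) ≈ 381 kJ/mol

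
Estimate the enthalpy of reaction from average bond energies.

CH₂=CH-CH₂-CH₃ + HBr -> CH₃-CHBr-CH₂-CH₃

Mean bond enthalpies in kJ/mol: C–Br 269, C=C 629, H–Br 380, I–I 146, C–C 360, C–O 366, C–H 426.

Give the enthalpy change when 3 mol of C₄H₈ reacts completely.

ΔH = −138 kJ

Bonds broken (reactants):
  C–C: 2 × 360 = 720
  C–H: 8 × 426 = 3408
  C=C: 1 × 629 = 629
  H–Br: 1 × 380 = 380
  Σ(broken) = 5137 kJ
Bonds formed (products):
  C–Br: 1 × 269 = 269
  C–C: 3 × 360 = 1080
  C–H: 9 × 426 = 3834
  Σ(formed) = 5183 kJ
ΔH = Σ(broken) − Σ(formed) = 5137 − 5183 = −46 kJ
For 3× the reaction as written: 3 × (−46) = −138 kJ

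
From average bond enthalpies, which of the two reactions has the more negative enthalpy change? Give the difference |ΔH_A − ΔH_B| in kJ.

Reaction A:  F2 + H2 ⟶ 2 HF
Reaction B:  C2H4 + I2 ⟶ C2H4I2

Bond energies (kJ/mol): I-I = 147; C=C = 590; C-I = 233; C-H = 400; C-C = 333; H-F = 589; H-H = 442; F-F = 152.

Reaction A, by 522 kJ

Reaction A:
  Bonds broken (reactants):
    F-F: 1 × 152 = 152
    H-H: 1 × 442 = 442
    Σ(broken) = 594 kJ
  Bonds formed (products):
    H-F: 2 × 589 = 1178
    Σ(formed) = 1178 kJ
  ΔH_A = 594 − 1178 = −584 kJ
Reaction B:
  Bonds broken (reactants):
    C-H: 4 × 400 = 1600
    C=C: 1 × 590 = 590
    I-I: 1 × 147 = 147
    Σ(broken) = 2337 kJ
  Bonds formed (products):
    C-C: 1 × 333 = 333
    C-H: 4 × 400 = 1600
    C-I: 2 × 233 = 466
    Σ(formed) = 2399 kJ
  ΔH_B = 2337 − 2399 = −62 kJ
ΔH_A − ΔH_B = −522 kJ, so reaction A has the more negative ΔH; |ΔH_A − ΔH_B| = 522 kJ.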